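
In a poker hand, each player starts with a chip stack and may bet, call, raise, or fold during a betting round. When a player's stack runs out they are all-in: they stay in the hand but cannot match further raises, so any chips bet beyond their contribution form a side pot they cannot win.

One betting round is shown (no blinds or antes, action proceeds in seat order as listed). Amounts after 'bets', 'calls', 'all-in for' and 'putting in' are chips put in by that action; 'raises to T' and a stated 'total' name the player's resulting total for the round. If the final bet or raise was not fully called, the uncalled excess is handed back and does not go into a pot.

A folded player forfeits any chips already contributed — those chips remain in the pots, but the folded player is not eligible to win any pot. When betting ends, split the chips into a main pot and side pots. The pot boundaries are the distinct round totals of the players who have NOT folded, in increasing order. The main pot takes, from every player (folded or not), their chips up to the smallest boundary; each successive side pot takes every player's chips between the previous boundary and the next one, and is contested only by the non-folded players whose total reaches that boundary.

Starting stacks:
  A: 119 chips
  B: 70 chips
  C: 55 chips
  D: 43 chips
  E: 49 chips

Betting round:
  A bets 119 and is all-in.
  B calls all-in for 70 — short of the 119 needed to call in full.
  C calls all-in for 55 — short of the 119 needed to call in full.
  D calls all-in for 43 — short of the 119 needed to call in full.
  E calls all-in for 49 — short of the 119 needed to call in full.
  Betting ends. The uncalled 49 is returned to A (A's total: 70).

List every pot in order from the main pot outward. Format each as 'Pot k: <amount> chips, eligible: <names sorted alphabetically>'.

Contributions (after 49 returned to A): A=70, B=70, C=55, D=43, E=49
Pot levels (distinct totals of non-folded players): 43, 49, 55, 70
Layer 1-43: 43 each from A, B, C, D, E = 43*5 = 215 chips; eligible A, B, C, D, E
Layer 44-49: 6 each from A, B, C, E = 6*4 = 24 chips; eligible A, B, C, E
Layer 50-55: 6 each from A, B, C = 6*3 = 18 chips; eligible A, B, C
Layer 56-70: 15 each from A, B = 15*2 = 30 chips; eligible A, B

Pot 1: 215 chips, eligible: A, B, C, D, E
Pot 2: 24 chips, eligible: A, B, C, E
Pot 3: 18 chips, eligible: A, B, C
Pot 4: 30 chips, eligible: A, B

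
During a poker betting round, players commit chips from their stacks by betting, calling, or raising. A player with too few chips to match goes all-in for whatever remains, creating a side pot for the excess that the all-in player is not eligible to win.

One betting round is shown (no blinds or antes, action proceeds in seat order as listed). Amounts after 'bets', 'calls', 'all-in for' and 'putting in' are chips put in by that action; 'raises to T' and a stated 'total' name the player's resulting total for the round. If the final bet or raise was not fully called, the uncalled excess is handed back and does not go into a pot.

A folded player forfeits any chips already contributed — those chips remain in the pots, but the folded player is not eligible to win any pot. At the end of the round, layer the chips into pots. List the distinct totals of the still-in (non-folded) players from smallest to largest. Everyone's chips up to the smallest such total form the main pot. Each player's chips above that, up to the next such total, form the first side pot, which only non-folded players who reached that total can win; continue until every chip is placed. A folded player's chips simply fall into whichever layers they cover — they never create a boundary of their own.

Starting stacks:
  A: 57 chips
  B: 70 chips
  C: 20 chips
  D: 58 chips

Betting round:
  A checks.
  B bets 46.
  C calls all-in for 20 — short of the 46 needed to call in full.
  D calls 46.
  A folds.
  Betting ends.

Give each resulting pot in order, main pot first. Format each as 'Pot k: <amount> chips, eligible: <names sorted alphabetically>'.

Contributions: B=46, C=20, D=46
Folded: A
Pot levels (distinct totals of non-folded players): 20, 46
Layer 1-20: 20 each from B, C, D = 20*3 = 60 chips; eligible B, C, D
Layer 21-46: 26 each from B, D = 26*2 = 52 chips; eligible B, D

Pot 1: 60 chips, eligible: B, C, D
Pot 2: 52 chips, eligible: B, D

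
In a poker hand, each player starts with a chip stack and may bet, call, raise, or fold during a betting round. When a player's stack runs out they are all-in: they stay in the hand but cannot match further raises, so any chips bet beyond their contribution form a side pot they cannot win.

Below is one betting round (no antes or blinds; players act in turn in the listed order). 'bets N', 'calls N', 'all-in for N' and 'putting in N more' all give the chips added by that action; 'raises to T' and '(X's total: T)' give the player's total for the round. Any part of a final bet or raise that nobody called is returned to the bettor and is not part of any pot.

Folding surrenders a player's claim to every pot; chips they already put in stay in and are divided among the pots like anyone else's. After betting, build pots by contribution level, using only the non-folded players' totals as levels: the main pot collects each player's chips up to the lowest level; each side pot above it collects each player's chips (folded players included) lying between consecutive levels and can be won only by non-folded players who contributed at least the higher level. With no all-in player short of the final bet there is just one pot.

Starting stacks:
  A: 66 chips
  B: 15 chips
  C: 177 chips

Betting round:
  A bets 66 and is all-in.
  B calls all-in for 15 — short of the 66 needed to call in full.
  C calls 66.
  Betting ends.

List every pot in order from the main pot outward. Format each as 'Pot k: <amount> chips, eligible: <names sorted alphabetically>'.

Contributions: A=66, B=15, C=66
Pot levels (distinct totals of non-folded players): 15, 66
Layer 1-15: 15 each from A, B, C = 15*3 = 45 chips; eligible A, B, C
Layer 16-66: 51 each from A, C = 51*2 = 102 chips; eligible A, C

Pot 1: 45 chips, eligible: A, B, C
Pot 2: 102 chips, eligible: A, C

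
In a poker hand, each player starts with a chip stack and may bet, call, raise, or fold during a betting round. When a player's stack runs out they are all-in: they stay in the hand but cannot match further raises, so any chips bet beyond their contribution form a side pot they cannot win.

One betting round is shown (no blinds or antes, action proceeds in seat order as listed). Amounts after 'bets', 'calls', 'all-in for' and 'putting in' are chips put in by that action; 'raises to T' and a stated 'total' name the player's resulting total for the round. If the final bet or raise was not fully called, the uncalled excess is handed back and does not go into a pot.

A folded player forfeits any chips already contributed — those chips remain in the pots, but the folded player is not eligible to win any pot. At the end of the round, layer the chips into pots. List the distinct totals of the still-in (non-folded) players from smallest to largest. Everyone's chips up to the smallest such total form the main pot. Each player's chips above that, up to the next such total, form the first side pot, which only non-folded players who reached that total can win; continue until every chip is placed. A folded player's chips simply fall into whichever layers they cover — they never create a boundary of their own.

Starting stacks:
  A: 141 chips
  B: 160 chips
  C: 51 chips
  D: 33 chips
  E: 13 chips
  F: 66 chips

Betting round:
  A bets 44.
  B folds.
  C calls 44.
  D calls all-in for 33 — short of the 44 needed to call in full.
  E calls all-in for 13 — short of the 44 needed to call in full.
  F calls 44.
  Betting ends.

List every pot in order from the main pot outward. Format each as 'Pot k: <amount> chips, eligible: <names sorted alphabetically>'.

Pot 1: 65 chips, eligible: A, C, D, E, F
Pot 2: 80 chips, eligible: A, C, D, F
Pot 3: 33 chips, eligible: A, C, F

Derivation:
Contributions: A=44, C=44, D=33, E=13, F=44
Folded: B
Pot levels (distinct totals of non-folded players): 13, 33, 44
Layer 1-13: 13 each from A, C, D, E, F = 13*5 = 65 chips; eligible A, C, D, E, F
Layer 14-33: 20 each from A, C, D, F = 20*4 = 80 chips; eligible A, C, D, F
Layer 34-44: 11 each from A, C, F = 11*3 = 33 chips; eligible A, C, F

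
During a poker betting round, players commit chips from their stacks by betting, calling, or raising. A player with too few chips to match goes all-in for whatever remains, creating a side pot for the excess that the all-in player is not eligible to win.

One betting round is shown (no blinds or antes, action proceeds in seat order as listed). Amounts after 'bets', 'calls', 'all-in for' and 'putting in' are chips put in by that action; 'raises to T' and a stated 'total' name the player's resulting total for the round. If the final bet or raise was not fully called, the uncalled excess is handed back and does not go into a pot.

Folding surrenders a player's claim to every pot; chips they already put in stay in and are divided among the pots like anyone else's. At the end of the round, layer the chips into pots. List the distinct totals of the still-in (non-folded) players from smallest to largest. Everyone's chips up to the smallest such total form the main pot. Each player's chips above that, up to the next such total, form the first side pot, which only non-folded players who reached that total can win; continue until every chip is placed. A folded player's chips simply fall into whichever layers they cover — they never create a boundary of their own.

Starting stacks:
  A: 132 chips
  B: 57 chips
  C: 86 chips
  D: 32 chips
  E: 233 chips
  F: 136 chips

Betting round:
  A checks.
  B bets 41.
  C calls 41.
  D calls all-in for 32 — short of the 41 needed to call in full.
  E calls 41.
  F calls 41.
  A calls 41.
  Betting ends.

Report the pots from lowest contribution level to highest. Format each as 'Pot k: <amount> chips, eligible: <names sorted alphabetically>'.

Contributions: A=41, B=41, C=41, D=32, E=41, F=41
Pot levels (distinct totals of non-folded players): 32, 41
Layer 1-32: 32 each from A, B, C, D, E, F = 32*6 = 192 chips; eligible A, B, C, D, E, F
Layer 33-41: 9 each from A, B, C, E, F = 9*5 = 45 chips; eligible A, B, C, E, F

Pot 1: 192 chips, eligible: A, B, C, D, E, F
Pot 2: 45 chips, eligible: A, B, C, E, F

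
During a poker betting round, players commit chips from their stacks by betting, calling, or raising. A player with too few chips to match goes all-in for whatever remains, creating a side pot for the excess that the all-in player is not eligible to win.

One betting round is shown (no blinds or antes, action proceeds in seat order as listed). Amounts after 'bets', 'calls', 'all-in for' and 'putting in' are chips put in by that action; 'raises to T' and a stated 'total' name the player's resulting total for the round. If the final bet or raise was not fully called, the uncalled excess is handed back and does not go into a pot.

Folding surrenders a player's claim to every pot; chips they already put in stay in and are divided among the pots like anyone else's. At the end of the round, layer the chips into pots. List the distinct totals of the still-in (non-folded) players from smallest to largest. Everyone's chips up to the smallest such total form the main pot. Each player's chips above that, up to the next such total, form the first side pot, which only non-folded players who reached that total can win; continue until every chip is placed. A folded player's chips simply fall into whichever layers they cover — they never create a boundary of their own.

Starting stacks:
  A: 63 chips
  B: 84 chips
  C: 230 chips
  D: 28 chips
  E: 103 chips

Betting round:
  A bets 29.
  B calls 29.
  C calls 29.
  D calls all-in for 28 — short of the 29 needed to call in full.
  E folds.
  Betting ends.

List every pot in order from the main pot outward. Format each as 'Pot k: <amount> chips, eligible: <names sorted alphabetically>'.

Contributions: A=29, B=29, C=29, D=28
Folded: E
Pot levels (distinct totals of non-folded players): 28, 29
Layer 1-28: 28 each from A, B, C, D = 28*4 = 112 chips; eligible A, B, C, D
Layer 29-29: 1 each from A, B, C = 1*3 = 3 chips; eligible A, B, C

Pot 1: 112 chips, eligible: A, B, C, D
Pot 2: 3 chips, eligible: A, B, C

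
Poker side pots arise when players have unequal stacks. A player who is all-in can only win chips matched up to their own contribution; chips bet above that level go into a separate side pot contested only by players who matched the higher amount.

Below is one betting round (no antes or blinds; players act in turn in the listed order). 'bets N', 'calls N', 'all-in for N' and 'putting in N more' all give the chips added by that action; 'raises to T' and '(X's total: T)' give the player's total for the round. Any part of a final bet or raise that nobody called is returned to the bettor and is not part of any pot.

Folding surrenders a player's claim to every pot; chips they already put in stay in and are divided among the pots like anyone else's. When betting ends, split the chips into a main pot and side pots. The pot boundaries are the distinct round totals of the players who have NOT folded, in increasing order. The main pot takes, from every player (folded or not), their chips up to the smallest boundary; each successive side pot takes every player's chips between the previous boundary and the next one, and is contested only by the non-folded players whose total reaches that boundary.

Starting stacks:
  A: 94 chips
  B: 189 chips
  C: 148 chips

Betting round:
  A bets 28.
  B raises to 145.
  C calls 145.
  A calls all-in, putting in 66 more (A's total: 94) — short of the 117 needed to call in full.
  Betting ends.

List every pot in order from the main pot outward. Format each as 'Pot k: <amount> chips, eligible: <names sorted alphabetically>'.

Contributions: A=94, B=145, C=145
Pot levels (distinct totals of non-folded players): 94, 145
Layer 1-94: 94 each from A, B, C = 94*3 = 282 chips; eligible A, B, C
Layer 95-145: 51 each from B, C = 51*2 = 102 chips; eligible B, C

Pot 1: 282 chips, eligible: A, B, C
Pot 2: 102 chips, eligible: B, C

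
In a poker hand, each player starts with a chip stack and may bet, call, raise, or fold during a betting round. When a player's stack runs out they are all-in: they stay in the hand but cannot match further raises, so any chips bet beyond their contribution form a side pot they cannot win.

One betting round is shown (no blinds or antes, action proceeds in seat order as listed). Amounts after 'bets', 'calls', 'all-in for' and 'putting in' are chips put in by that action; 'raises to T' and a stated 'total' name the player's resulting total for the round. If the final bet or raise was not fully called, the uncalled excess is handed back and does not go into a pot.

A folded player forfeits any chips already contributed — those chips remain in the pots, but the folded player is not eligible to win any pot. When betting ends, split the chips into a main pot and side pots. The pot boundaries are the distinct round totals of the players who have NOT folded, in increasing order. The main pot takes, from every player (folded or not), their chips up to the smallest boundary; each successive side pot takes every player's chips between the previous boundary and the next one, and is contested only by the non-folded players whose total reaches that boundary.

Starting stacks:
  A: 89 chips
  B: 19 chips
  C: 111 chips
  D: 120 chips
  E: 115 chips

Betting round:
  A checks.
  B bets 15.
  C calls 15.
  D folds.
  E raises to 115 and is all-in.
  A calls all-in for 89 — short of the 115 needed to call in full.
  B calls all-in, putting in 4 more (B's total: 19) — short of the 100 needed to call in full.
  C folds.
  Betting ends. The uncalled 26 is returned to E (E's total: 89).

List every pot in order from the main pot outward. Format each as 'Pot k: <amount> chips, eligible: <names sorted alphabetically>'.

Pot 1: 72 chips, eligible: A, B, E
Pot 2: 140 chips, eligible: A, E

Derivation:
Contributions (after 26 returned to E): A=89, B=19, C=15, E=89
Folded: C, D
Pot levels (distinct totals of non-folded players): 19, 89
Layer 1-19: A 19 + B 19 + C 15 + E 19 = 72 chips; eligible A, B, E
Layer 20-89: 70 each from A, E = 70*2 = 140 chips; eligible A, E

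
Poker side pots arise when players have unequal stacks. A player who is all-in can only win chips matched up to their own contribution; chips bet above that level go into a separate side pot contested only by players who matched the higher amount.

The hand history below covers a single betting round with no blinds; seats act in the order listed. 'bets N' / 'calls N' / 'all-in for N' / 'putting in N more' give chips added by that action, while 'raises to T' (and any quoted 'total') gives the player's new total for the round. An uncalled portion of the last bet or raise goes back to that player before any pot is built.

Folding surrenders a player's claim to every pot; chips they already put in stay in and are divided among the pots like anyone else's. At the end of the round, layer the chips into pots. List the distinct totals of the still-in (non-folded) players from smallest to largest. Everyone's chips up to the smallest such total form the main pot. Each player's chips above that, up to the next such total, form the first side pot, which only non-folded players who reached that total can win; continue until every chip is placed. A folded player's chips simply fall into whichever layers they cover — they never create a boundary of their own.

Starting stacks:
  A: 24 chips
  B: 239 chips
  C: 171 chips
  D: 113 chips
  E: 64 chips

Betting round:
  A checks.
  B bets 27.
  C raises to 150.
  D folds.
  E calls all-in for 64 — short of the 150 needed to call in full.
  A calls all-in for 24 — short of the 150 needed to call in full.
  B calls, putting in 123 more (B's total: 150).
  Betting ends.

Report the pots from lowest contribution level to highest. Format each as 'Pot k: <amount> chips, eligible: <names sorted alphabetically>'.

Contributions: A=24, B=150, C=150, E=64
Folded: D
Pot levels (distinct totals of non-folded players): 24, 64, 150
Layer 1-24: 24 each from A, B, C, E = 24*4 = 96 chips; eligible A, B, C, E
Layer 25-64: 40 each from B, C, E = 40*3 = 120 chips; eligible B, C, E
Layer 65-150: 86 each from B, C = 86*2 = 172 chips; eligible B, C

Pot 1: 96 chips, eligible: A, B, C, E
Pot 2: 120 chips, eligible: B, C, E
Pot 3: 172 chips, eligible: B, C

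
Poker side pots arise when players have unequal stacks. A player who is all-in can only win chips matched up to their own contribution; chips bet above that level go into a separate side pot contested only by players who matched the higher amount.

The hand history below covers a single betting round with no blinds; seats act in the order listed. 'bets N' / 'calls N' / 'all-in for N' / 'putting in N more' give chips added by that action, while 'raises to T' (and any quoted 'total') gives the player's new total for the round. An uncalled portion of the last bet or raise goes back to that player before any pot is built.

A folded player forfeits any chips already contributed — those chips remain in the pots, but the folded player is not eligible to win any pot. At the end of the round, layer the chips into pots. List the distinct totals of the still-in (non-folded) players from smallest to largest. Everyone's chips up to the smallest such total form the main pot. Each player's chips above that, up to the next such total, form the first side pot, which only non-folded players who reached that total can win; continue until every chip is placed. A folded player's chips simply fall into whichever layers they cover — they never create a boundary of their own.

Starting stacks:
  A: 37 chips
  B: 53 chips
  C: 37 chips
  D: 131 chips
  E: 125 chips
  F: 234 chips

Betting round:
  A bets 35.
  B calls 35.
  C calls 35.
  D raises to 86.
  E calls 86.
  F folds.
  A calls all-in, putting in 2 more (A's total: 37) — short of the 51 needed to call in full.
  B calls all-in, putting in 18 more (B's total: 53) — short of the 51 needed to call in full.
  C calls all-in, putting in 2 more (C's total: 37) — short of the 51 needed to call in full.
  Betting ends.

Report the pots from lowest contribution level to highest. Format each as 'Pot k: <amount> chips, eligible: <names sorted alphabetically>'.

Pot 1: 185 chips, eligible: A, B, C, D, E
Pot 2: 48 chips, eligible: B, D, E
Pot 3: 66 chips, eligible: D, E

Derivation:
Contributions: A=37, B=53, C=37, D=86, E=86
Folded: F
Pot levels (distinct totals of non-folded players): 37, 53, 86
Layer 1-37: 37 each from A, B, C, D, E = 37*5 = 185 chips; eligible A, B, C, D, E
Layer 38-53: 16 each from B, D, E = 16*3 = 48 chips; eligible B, D, E
Layer 54-86: 33 each from D, E = 33*2 = 66 chips; eligible D, E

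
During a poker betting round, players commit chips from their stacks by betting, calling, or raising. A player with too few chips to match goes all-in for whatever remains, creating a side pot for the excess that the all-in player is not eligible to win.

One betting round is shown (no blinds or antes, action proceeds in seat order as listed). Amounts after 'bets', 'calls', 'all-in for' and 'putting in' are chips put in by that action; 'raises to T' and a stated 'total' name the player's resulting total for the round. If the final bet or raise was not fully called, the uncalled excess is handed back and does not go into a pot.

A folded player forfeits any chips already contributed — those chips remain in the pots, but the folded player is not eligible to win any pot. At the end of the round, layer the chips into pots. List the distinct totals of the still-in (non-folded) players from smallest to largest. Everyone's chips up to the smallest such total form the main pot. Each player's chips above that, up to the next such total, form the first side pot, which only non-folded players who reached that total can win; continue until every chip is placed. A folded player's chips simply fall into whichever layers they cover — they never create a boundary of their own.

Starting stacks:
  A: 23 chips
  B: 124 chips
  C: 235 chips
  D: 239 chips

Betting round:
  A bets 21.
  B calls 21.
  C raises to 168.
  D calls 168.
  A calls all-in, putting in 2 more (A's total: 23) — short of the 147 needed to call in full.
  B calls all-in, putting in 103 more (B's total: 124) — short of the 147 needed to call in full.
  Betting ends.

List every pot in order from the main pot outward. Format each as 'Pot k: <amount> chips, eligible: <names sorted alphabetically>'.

Pot 1: 92 chips, eligible: A, B, C, D
Pot 2: 303 chips, eligible: B, C, D
Pot 3: 88 chips, eligible: C, D

Derivation:
Contributions: A=23, B=124, C=168, D=168
Pot levels (distinct totals of non-folded players): 23, 124, 168
Layer 1-23: 23 each from A, B, C, D = 23*4 = 92 chips; eligible A, B, C, D
Layer 24-124: 101 each from B, C, D = 101*3 = 303 chips; eligible B, C, D
Layer 125-168: 44 each from C, D = 44*2 = 88 chips; eligible C, D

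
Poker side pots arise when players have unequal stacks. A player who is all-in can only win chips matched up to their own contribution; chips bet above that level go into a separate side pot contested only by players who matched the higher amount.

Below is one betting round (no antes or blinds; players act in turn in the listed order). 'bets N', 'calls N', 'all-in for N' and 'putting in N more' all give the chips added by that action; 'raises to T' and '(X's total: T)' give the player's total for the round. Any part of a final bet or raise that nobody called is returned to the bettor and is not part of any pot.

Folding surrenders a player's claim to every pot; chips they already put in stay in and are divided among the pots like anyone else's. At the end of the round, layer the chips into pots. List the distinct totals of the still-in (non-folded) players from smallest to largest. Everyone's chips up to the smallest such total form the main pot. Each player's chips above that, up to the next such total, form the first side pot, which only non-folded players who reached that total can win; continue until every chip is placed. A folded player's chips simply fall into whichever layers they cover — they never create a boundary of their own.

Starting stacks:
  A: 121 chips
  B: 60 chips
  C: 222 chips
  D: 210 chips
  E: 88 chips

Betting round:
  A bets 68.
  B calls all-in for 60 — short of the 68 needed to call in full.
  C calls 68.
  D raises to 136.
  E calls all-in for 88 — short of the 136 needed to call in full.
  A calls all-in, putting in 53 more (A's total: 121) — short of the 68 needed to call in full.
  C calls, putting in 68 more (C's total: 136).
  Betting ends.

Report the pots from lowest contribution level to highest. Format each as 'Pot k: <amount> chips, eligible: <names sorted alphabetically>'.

Pot 1: 300 chips, eligible: A, B, C, D, E
Pot 2: 112 chips, eligible: A, C, D, E
Pot 3: 99 chips, eligible: A, C, D
Pot 4: 30 chips, eligible: C, D

Derivation:
Contributions: A=121, B=60, C=136, D=136, E=88
Pot levels (distinct totals of non-folded players): 60, 88, 121, 136
Layer 1-60: 60 each from A, B, C, D, E = 60*5 = 300 chips; eligible A, B, C, D, E
Layer 61-88: 28 each from A, C, D, E = 28*4 = 112 chips; eligible A, C, D, E
Layer 89-121: 33 each from A, C, D = 33*3 = 99 chips; eligible A, C, D
Layer 122-136: 15 each from C, D = 15*2 = 30 chips; eligible C, D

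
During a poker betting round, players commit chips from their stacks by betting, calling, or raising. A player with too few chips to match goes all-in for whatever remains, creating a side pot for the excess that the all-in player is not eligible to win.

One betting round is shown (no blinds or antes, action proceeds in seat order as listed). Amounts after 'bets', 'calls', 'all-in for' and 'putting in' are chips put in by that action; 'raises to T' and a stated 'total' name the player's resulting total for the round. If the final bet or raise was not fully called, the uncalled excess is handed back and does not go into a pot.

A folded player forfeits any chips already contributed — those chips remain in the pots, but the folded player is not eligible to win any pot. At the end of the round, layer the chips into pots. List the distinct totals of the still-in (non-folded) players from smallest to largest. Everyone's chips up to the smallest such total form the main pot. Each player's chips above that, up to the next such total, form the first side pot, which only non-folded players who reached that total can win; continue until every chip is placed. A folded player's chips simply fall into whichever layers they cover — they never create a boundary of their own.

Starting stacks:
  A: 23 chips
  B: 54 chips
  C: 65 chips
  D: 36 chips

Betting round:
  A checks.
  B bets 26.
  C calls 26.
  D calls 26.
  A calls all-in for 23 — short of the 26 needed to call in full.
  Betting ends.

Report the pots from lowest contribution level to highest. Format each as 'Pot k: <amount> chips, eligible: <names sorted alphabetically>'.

Contributions: A=23, B=26, C=26, D=26
Pot levels (distinct totals of non-folded players): 23, 26
Layer 1-23: 23 each from A, B, C, D = 23*4 = 92 chips; eligible A, B, C, D
Layer 24-26: 3 each from B, C, D = 3*3 = 9 chips; eligible B, C, D

Pot 1: 92 chips, eligible: A, B, C, D
Pot 2: 9 chips, eligible: B, C, D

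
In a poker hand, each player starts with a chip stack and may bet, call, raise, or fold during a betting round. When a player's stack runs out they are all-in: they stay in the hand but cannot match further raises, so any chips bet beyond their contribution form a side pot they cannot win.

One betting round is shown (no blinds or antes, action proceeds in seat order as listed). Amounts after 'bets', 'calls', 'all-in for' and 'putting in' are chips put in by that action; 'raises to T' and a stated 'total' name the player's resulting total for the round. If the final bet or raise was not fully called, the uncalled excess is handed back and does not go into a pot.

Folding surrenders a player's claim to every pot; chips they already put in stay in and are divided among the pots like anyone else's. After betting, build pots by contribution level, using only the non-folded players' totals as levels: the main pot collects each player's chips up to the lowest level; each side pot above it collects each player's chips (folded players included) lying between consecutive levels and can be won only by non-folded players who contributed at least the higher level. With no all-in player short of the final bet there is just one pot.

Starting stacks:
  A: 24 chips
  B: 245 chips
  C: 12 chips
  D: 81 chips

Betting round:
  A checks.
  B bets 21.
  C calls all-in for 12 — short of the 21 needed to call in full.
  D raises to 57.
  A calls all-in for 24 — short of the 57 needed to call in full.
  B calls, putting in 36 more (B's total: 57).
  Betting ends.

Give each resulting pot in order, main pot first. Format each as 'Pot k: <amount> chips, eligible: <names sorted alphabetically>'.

Pot 1: 48 chips, eligible: A, B, C, D
Pot 2: 36 chips, eligible: A, B, D
Pot 3: 66 chips, eligible: B, D

Derivation:
Contributions: A=24, B=57, C=12, D=57
Pot levels (distinct totals of non-folded players): 12, 24, 57
Layer 1-12: 12 each from A, B, C, D = 12*4 = 48 chips; eligible A, B, C, D
Layer 13-24: 12 each from A, B, D = 12*3 = 36 chips; eligible A, B, D
Layer 25-57: 33 each from B, D = 33*2 = 66 chips; eligible B, D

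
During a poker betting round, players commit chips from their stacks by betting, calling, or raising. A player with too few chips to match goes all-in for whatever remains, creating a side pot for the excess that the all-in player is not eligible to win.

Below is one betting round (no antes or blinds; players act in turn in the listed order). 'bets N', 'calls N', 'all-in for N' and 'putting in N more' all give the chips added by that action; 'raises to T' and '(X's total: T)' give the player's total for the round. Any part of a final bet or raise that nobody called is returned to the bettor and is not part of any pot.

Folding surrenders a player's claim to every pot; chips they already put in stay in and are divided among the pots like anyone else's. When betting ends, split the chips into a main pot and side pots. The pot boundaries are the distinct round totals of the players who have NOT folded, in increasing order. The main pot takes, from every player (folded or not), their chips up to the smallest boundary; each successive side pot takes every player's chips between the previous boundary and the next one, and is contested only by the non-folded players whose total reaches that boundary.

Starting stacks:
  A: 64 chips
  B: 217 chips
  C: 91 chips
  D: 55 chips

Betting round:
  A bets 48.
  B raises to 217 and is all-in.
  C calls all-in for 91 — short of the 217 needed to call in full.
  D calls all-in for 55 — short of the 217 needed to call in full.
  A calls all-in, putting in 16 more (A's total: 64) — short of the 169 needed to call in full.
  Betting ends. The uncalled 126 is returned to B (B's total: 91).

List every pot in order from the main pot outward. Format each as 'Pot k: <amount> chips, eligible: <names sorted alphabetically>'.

Pot 1: 220 chips, eligible: A, B, C, D
Pot 2: 27 chips, eligible: A, B, C
Pot 3: 54 chips, eligible: B, C

Derivation:
Contributions (after 126 returned to B): A=64, B=91, C=91, D=55
Pot levels (distinct totals of non-folded players): 55, 64, 91
Layer 1-55: 55 each from A, B, C, D = 55*4 = 220 chips; eligible A, B, C, D
Layer 56-64: 9 each from A, B, C = 9*3 = 27 chips; eligible A, B, C
Layer 65-91: 27 each from B, C = 27*2 = 54 chips; eligible B, C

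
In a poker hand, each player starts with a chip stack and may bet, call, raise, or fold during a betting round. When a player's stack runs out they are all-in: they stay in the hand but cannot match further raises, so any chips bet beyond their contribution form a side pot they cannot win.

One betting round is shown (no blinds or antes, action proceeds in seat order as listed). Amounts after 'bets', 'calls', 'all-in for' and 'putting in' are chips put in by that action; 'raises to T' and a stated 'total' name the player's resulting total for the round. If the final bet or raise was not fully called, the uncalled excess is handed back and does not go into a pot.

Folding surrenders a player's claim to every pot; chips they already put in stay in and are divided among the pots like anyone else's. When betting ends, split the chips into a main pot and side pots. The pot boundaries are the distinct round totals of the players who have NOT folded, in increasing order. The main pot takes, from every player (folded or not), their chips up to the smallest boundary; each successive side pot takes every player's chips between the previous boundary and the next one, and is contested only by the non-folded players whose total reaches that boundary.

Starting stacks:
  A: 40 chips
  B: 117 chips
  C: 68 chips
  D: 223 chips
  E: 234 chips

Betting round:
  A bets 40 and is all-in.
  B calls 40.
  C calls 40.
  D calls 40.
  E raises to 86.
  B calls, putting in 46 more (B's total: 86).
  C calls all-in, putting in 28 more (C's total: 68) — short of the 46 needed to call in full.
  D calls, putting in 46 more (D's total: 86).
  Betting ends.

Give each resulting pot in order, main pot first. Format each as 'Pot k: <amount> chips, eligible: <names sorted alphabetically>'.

Contributions: A=40, B=86, C=68, D=86, E=86
Pot levels (distinct totals of non-folded players): 40, 68, 86
Layer 1-40: 40 each from A, B, C, D, E = 40*5 = 200 chips; eligible A, B, C, D, E
Layer 41-68: 28 each from B, C, D, E = 28*4 = 112 chips; eligible B, C, D, E
Layer 69-86: 18 each from B, D, E = 18*3 = 54 chips; eligible B, D, E

Pot 1: 200 chips, eligible: A, B, C, D, E
Pot 2: 112 chips, eligible: B, C, D, E
Pot 3: 54 chips, eligible: B, D, E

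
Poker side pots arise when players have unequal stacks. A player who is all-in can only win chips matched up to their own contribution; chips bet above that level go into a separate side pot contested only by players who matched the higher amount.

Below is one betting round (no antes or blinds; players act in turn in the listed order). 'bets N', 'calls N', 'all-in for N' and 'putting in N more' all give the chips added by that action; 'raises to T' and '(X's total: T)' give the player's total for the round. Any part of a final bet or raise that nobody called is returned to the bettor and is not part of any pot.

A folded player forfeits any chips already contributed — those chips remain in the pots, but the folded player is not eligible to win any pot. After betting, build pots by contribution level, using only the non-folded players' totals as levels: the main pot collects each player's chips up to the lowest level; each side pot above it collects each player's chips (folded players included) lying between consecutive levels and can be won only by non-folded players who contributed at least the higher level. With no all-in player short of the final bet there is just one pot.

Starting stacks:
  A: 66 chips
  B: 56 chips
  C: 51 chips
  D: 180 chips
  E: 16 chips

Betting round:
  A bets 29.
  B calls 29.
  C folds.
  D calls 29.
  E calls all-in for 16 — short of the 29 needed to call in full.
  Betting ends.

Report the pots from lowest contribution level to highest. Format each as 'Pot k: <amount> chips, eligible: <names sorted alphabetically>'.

Contributions: A=29, B=29, D=29, E=16
Folded: C
Pot levels (distinct totals of non-folded players): 16, 29
Layer 1-16: 16 each from A, B, D, E = 16*4 = 64 chips; eligible A, B, D, E
Layer 17-29: 13 each from A, B, D = 13*3 = 39 chips; eligible A, B, D

Pot 1: 64 chips, eligible: A, B, D, E
Pot 2: 39 chips, eligible: A, B, D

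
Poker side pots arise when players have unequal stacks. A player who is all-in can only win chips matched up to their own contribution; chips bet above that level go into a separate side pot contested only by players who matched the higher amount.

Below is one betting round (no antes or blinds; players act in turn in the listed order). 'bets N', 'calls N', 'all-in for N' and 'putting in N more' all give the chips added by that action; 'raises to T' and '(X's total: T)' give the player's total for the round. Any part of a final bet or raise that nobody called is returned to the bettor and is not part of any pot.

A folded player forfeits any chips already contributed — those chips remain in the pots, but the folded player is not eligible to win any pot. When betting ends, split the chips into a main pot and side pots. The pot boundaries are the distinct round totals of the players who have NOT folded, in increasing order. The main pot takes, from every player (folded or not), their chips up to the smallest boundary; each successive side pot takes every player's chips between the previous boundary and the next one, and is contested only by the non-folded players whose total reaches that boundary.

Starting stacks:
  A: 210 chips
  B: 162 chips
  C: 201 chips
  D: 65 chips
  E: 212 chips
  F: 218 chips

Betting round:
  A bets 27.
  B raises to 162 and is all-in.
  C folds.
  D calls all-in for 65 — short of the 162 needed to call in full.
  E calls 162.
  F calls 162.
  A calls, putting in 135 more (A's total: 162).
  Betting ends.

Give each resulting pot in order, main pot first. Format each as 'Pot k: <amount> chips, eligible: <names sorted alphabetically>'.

Pot 1: 325 chips, eligible: A, B, D, E, F
Pot 2: 388 chips, eligible: A, B, E, F

Derivation:
Contributions: A=162, B=162, D=65, E=162, F=162
Folded: C
Pot levels (distinct totals of non-folded players): 65, 162
Layer 1-65: 65 each from A, B, D, E, F = 65*5 = 325 chips; eligible A, B, D, E, F
Layer 66-162: 97 each from A, B, E, F = 97*4 = 388 chips; eligible A, B, E, F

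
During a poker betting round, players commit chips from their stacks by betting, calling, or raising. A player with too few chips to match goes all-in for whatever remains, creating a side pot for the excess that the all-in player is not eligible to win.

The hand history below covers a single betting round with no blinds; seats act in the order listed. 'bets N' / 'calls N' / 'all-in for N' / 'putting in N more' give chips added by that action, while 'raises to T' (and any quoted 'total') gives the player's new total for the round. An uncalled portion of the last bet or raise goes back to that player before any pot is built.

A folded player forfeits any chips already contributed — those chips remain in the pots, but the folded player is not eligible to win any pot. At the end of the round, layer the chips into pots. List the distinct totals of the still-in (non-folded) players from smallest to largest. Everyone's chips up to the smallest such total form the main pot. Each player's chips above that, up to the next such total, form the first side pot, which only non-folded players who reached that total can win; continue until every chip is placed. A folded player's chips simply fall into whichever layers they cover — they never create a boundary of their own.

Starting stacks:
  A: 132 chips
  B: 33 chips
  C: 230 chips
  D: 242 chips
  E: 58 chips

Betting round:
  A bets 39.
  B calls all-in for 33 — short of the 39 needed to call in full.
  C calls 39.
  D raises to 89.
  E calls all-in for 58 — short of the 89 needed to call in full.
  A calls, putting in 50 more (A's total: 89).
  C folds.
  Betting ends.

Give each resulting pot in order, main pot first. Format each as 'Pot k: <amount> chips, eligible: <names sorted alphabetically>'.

Pot 1: 165 chips, eligible: A, B, D, E
Pot 2: 81 chips, eligible: A, D, E
Pot 3: 62 chips, eligible: A, D

Derivation:
Contributions: A=89, B=33, C=39, D=89, E=58
Folded: C
Pot levels (distinct totals of non-folded players): 33, 58, 89
Layer 1-33: 33 each from A, B, C, D, E = 33*5 = 165 chips; eligible A, B, D, E
Layer 34-58: A 25 + C 6 + D 25 + E 25 = 81 chips; eligible A, D, E
Layer 59-89: 31 each from A, D = 31*2 = 62 chips; eligible A, D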